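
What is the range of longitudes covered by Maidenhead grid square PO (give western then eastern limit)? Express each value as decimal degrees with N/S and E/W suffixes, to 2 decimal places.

120.00° E, 140.00° E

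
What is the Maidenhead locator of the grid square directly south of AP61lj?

AP61li

Latitude subsquare j = 9; −1 → 8 = i.
The longitude characters are unchanged.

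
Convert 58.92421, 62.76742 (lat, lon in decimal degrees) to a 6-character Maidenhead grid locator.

MO18jw

Shift to the Maidenhead origin (180°W, 90°S): lon 242.7674, lat 148.9242.
Field (20°×10°, letters A–R): 242.7674/20 → 12 → M, 148.9242/10 → 14 → O; chars MO.
Square (2°×1°, digits 0–9): 2.7674/2 → 1, 8.9242/1 → 8; chars 18.
Subsquare (5′×2.5′, letters a–x): 0.7674/0.0833333 → 9 → j, 0.9242/0.0416667 → 22 → w; chars jw.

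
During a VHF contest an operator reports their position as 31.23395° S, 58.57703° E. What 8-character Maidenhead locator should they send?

LF98gs93

Shift to the Maidenhead origin (180°W, 90°S): lon 238.57703, lat 58.76605.
Field: 238.57703/20 → 11 → L, 58.76605/10 → 5 → F; chars LF.
Square: 18.57703/2 → 9, 8.76605/1 → 8; chars 98.
Subsquare: 0.57703/0.0833333 → 6 → g, 0.76605/0.0416667 → 18 → s; chars gs.
Extended square: 0.07703/0.00833333 → 9, 0.01605/0.00416667 → 3; chars 93.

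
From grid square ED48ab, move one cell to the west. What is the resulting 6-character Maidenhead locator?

ED38xb

Longitude subsquare a = 0; −1 → -1, wraps to 23 = x, carry into square.
Longitude square 4; −1 → 3.
The latitude characters are unchanged.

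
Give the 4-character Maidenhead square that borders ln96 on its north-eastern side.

MN07

Longitude square 9; +1 → 10, wraps to 0, carry into field.
Longitude field L = 11; +1 → 12 = M.
Latitude square 6; +1 → 7.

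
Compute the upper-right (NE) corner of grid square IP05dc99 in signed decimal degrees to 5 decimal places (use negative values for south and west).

65.12500, -19.66667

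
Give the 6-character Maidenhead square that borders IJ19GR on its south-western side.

Longitude subsquare g = 6; −1 → 5 = f.
Latitude subsquare r = 17; −1 → 16 = q.

IJ19fq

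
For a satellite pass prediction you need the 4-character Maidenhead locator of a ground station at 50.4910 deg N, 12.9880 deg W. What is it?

IO30

Offset from 180°W / 90°S: lon 167.01°, lat 140.49°.
Field: 167.01/20 → 8 → I, 140.49/10 → 14 → O; chars IO.
Square: 7.01/2 → 3, 0.49/1 → 0; chars 30.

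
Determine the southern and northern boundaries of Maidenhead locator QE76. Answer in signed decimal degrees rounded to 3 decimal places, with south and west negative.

-44.000, -43.000

Field Q=16, E=4: +16·20° lon, +4·10° lat → SW at lon 140°, lat -50°.
Square 7, 6: +7·2° lon, +6·1° lat → SW at lon 154°, lat -44°.
Cell spans 2° lon × 1° lat.
south -44.000, north -43.000.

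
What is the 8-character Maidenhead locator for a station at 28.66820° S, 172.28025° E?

RG61dh39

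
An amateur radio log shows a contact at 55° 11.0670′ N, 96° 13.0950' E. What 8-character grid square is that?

NO85ce64

Shift to the Maidenhead origin (180°W, 90°S): lon 276.21825, lat 145.18445.
Field: lon ⌊276.21825/20⌋ = 13 → N; lat ⌊145.18445/10⌋ = 14 → O.
Square: lon ⌊16.21825/2⌋ = 8; lat ⌊5.18445/1⌋ = 5.
Subsquare: lon ⌊0.21825/0.0833333⌋ = 2 → c; lat ⌊0.18445/0.0416667⌋ = 4 → e.
Extended square: lon ⌊0.05158/0.00833333⌋ = 6; lat ⌊0.01778/0.00416667⌋ = 4.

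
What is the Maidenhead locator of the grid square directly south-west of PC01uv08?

PC01tv97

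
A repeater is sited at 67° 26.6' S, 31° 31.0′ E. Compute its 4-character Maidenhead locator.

KC52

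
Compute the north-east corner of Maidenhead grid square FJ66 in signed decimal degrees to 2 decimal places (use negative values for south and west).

Field F=5, J=9: +5·20° lon, +9·10° lat → SW at lon -80°, lat 0°.
Square 6, 6: +6·2° lon, +6·1° lat → SW at lon -68°, lat 6°.
Cell spans 2° lon × 1° lat. NE corner is SW corner plus one full cell.
latitude 7.00, longitude -66.00.

7.00, -66.00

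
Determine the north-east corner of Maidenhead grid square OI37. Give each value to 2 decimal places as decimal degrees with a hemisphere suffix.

Field O=14, I=8: +14·20° lon, +8·10° lat → SW at lon 100°, lat -10°.
Square 3, 7: +3·2° lon, +7·1° lat → SW at lon 106°, lat -3°.
Cell spans 2° lon × 1° lat. NE corner is SW corner plus one full cell.
latitude 2.00° S, longitude 108.00° E.

2.00° S, 108.00° E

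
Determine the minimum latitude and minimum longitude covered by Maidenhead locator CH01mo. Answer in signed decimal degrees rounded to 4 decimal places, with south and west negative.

-18.4167, -139.0000

Field C=2, H=7: +2·20° lon, +7·10° lat → SW at lon -140°, lat -20°.
Square 0, 1: +0·2° lon, +1·1° lat → SW at lon -140°, lat -19°.
Subsquare m=12, o=14: +12·0.0833333° lon, +14·0.0416667° lat → SW at lon -139°, lat -18.4167°.
latitude -18.4167, longitude -139.0000.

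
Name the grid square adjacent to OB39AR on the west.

OB29xr

Longitude subsquare a = 0; −1 → -1, wraps to 23 = x, carry into square.
Longitude square 3; −1 → 2.
The latitude characters are unchanged.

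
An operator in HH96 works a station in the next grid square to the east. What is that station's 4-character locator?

Longitude square 9; +1 → 10, wraps to 0, carry into field.
Longitude field H = 7; +1 → 8 = I.
The latitude characters are unchanged.

IH06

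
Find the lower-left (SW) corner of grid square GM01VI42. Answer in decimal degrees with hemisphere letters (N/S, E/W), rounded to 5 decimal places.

31.34167° N, 58.21667° W

Field G=6, M=12: +6·20° lon, +12·10° lat → SW at lon -60°, lat 30°.
Square 0, 1: +0·2° lon, +1·1° lat → SW at lon -60°, lat 31°.
Subsquare v=21, i=8: +21·0.0833333° lon, +8·0.0416667° lat → SW at lon -58.25°, lat 31.3333°.
Extended square 4, 2: +4·0.00833333° lon, +2·0.00416667° lat → SW at lon -58.2167°, lat 31.3417°.
latitude 31.34167° N, longitude 58.21667° W.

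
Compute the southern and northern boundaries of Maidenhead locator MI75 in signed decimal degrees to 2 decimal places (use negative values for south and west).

Field M=12, I=8: +12·20° lon, +8·10° lat → SW at lon 60°, lat -10°.
Square 7, 5: +7·2° lon, +5·1° lat → SW at lon 74°, lat -5°.
Cell spans 2° lon × 1° lat.
south -5.00, north -4.00.

-5.00, -4.00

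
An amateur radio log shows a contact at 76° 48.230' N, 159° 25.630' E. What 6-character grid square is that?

Offset from 180°W / 90°S: lon 339.4272°, lat 166.8038°.
Field: 339.4272/20 → 16 → Q, 166.8038/10 → 16 → Q; chars QQ.
Square: 19.4272/2 → 9, 6.8038/1 → 6; chars 96.
Subsquare: 1.4272/0.0833333 → 17 → r, 0.8038/0.0416667 → 19 → t; chars rt.

QQ96rt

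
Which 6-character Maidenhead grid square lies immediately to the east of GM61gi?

GM61hi

Longitude subsquare g = 6; +1 → 7 = h.
The latitude characters are unchanged.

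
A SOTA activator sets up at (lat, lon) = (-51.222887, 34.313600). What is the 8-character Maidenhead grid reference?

Offset from 180°W / 90°S: lon 214.31360°, lat 38.77711°.
Field: 214.31360/20 → 10 → K, 38.77711/10 → 3 → D; chars KD.
Square: 14.31360/2 → 7, 8.77711/1 → 8; chars 78.
Subsquare: 0.31360/0.0833333 → 3 → d, 0.77711/0.0416667 → 18 → s; chars ds.
Extended square: 0.06360/0.00833333 → 7, 0.02711/0.00416667 → 6; chars 76.

KD78ds76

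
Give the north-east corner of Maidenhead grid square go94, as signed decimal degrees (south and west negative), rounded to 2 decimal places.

Field G=6, O=14: +6·20° lon, +14·10° lat → SW at lon -60°, lat 50°.
Square 9, 4: +9·2° lon, +4·1° lat → SW at lon -42°, lat 54°.
Cell spans 2° lon × 1° lat. NE corner is SW corner plus one full cell.
latitude 55.00, longitude -40.00.

55.00, -40.00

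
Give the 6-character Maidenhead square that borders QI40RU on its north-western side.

QI40qv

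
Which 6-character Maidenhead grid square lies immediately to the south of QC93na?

Latitude subsquare a = 0; −1 → -1, wraps to 23 = x, carry into square.
Latitude square 3; −1 → 2.
The longitude characters are unchanged.

QC92nx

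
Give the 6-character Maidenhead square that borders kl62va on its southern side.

KL61vx

Latitude subsquare a = 0; −1 → -1, wraps to 23 = x, carry into square.
Latitude square 2; −1 → 1.
The longitude characters are unchanged.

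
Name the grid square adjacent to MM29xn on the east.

Longitude subsquare x = 23; +1 → 24, wraps to 0 = a, carry into square.
Longitude square 2; +1 → 3.
The latitude characters are unchanged.

MM39an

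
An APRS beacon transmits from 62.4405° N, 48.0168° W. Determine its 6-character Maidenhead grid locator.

GP52xk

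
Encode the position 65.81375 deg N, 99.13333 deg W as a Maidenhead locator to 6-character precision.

EP05kt

Shift to the Maidenhead origin (180°W, 90°S): lon 80.8667, lat 155.8137.
Field: 80.8667/20 → 4 → E, 155.8137/10 → 15 → P; chars EP.
Square: 0.8667/2 → 0, 5.8137/1 → 5; chars 05.
Subsquare: 0.8667/0.0833333 → 10 → k, 0.8137/0.0416667 → 19 → t; chars kt.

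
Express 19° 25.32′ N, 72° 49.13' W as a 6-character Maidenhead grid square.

FK39ok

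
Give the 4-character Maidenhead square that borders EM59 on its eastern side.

Longitude square 5; +1 → 6.
The latitude characters are unchanged.

EM69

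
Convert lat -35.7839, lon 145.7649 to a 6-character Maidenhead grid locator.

QF24vf

Offset from 180°W / 90°S: lon 325.7649°, lat 54.2161°.
Field (20°×10°, letters A–R): 325.7649/20 → 16 → Q, 54.2161/10 → 5 → F; chars QF.
Square (2°×1°, digits 0–9): 5.7649/2 → 2, 4.2161/1 → 4; chars 24.
Subsquare (5′×2.5′, letters a–x): 1.7649/0.0833333 → 21 → v, 0.2161/0.0416667 → 5 → f; chars vf.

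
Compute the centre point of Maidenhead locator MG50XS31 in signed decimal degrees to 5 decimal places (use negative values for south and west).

Field M=12, G=6: +12·20° lon, +6·10° lat → SW at lon 60°, lat -30°.
Square 5, 0: +5·2° lon, +0·1° lat → SW at lon 70°, lat -30°.
Subsquare x=23, s=18: +23·0.0833333° lon, +18·0.0416667° lat → SW at lon 71.9167°, lat -29.25°.
Extended square 3, 1: +3·0.00833333° lon, +1·0.00416667° lat → SW at lon 71.9417°, lat -29.2458°.
Cell spans 0.00833333° lon × 0.00416667° lat. Centre is SW corner plus half of each.
latitude -29.24375, longitude 71.94583.

-29.24375, 71.94583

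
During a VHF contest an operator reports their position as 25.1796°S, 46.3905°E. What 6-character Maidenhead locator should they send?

LG34et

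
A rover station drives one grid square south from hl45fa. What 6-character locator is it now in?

HL44fx

Latitude subsquare a = 0; −1 → -1, wraps to 23 = x, carry into square.
Latitude square 5; −1 → 4.
The longitude characters are unchanged.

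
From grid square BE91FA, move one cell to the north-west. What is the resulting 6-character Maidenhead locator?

BE91eb

Longitude subsquare f = 5; −1 → 4 = e.
Latitude subsquare a = 0; +1 → 1 = b.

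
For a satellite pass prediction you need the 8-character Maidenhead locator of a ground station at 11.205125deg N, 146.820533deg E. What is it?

Offset from 180°W / 90°S: lon 326.82053°, lat 101.20512°.
Field (20°×10°, letters A–R): lon ⌊326.82053/20⌋ = 16 → Q; lat ⌊101.20512/10⌋ = 10 → K.
Square (2°×1°, digits 0–9): lon ⌊6.82053/2⌋ = 3; lat ⌊1.20512/1⌋ = 1.
Subsquare (5′×2.5′, letters a–x): lon ⌊0.82053/0.0833333⌋ = 9 → j; lat ⌊0.20512/0.0416667⌋ = 4 → e.
Extended square (30″×15″, digits 0–9): lon ⌊0.07053/0.00833333⌋ = 8; lat ⌊0.03846/0.00416667⌋ = 9.

QK31je89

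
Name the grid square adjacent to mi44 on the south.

MI43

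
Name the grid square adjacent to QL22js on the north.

QL22jt

Latitude subsquare s = 18; +1 → 19 = t.
The longitude characters are unchanged.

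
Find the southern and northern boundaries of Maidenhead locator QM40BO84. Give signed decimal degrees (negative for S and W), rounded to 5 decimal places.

30.60000, 30.60417

Field Q=16, M=12: +16·20° lon, +12·10° lat → SW at lon 140°, lat 30°.
Square 4, 0: +4·2° lon, +0·1° lat → SW at lon 148°, lat 30°.
Subsquare b=1, o=14: +1·0.0833333° lon, +14·0.0416667° lat → SW at lon 148.083°, lat 30.5833°.
Extended square 8, 4: +8·0.00833333° lon, +4·0.00416667° lat → SW at lon 148.15°, lat 30.6°.
Cell spans 0.00833333° lon × 0.00416667° lat.
south 30.60000, north 30.60417.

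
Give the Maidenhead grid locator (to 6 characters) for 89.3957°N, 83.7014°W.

Shift to the Maidenhead origin (180°W, 90°S): lon 96.2986, lat 179.3957.
Field: lon ⌊96.2986/20⌋ = 4 → E; lat ⌊179.3957/10⌋ = 17 → R.
Square: lon ⌊16.2986/2⌋ = 8; lat ⌊9.3957/1⌋ = 9.
Subsquare: lon ⌊0.2986/0.0833333⌋ = 3 → d; lat ⌊0.3957/0.0416667⌋ = 9 → j.

ER89dj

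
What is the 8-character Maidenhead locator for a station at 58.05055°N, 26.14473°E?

KO38bb72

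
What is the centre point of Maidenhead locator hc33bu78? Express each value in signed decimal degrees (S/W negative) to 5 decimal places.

-66.13125, -33.85417

Field H=7, C=2: +7·20° lon, +2·10° lat → SW at lon -40°, lat -70°.
Square 3, 3: +3·2° lon, +3·1° lat → SW at lon -34°, lat -67°.
Subsquare b=1, u=20: +1·0.0833333° lon, +20·0.0416667° lat → SW at lon -33.9167°, lat -66.1667°.
Extended square 7, 8: +7·0.00833333° lon, +8·0.00416667° lat → SW at lon -33.8583°, lat -66.1333°.
Cell spans 0.00833333° lon × 0.00416667° lat. Centre is SW corner plus half of each.
latitude -66.13125, longitude -33.85417.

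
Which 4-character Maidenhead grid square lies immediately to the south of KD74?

KD73

Latitude square 4; −1 → 3.
The longitude characters are unchanged.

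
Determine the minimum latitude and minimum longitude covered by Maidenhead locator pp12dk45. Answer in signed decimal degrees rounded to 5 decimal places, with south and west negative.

62.43750, 122.28333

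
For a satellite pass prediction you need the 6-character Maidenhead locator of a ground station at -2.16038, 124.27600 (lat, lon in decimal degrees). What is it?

PI27du

Shift to the Maidenhead origin (180°W, 90°S): lon 304.2760, lat 87.8396.
Field: lon ⌊304.2760/20⌋ = 15 → P; lat ⌊87.8396/10⌋ = 8 → I.
Square: lon ⌊4.2760/2⌋ = 2; lat ⌊7.8396/1⌋ = 7.
Subsquare: lon ⌊0.2760/0.0833333⌋ = 3 → d; lat ⌊0.8396/0.0416667⌋ = 20 → u.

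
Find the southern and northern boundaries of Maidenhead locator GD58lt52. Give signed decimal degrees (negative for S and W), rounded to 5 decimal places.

-51.20000, -51.19583

Field G=6, D=3: +6·20° lon, +3·10° lat → SW at lon -60°, lat -60°.
Square 5, 8: +5·2° lon, +8·1° lat → SW at lon -50°, lat -52°.
Subsquare l=11, t=19: +11·0.0833333° lon, +19·0.0416667° lat → SW at lon -49.0833°, lat -51.2083°.
Extended square 5, 2: +5·0.00833333° lon, +2·0.00416667° lat → SW at lon -49.0417°, lat -51.2°.
Cell spans 0.00833333° lon × 0.00416667° lat.
south -51.20000, north -51.19583.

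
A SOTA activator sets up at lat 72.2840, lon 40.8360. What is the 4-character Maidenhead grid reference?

Shift to the Maidenhead origin (180°W, 90°S): lon 220.84, lat 162.28.
Field: lon ⌊220.84/20⌋ = 11 → L; lat ⌊162.28/10⌋ = 16 → Q.
Square: lon ⌊0.84/2⌋ = 0; lat ⌊2.28/1⌋ = 2.

LQ02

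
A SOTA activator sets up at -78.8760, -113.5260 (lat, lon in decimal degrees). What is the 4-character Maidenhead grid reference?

Add 180° to longitude and 90° to latitude: 66.47, 11.12.
Field: lon ⌊66.47/20⌋ = 3 → D; lat ⌊11.12/10⌋ = 1 → B.
Square: lon ⌊6.47/2⌋ = 3; lat ⌊1.12/1⌋ = 1.

DB31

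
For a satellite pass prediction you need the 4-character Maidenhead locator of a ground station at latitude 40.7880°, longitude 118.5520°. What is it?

ON90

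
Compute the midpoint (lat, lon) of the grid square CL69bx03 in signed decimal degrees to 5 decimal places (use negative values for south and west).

Field C=2, L=11: +2·20° lon, +11·10° lat → SW at lon -140°, lat 20°.
Square 6, 9: +6·2° lon, +9·1° lat → SW at lon -128°, lat 29°.
Subsquare b=1, x=23: +1·0.0833333° lon, +23·0.0416667° lat → SW at lon -127.917°, lat 29.9583°.
Extended square 0, 3: +0·0.00833333° lon, +3·0.00416667° lat → SW at lon -127.917°, lat 29.9708°.
Cell spans 0.00833333° lon × 0.00416667° lat. Centre is SW corner plus half of each.
latitude 29.97292, longitude -127.91250.

29.97292, -127.91250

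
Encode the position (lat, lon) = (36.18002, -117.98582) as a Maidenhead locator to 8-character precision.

Add 180° to longitude and 90° to latitude: 62.01418, 126.18002.
Field: 62.01418/20 → 3 → D, 126.18002/10 → 12 → M; chars DM.
Square: 2.01418/2 → 1, 6.18002/1 → 6; chars 16.
Subsquare: 0.01418/0.0833333 → 0 → a, 0.18002/0.0416667 → 4 → e; chars ae.
Extended square: 0.01418/0.00833333 → 1, 0.01335/0.00416667 → 3; chars 13.

DM16ae13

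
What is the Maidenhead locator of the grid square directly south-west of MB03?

Longitude square 0; −1 → -1, wraps to 9, carry into field.
Longitude field M = 12; −1 → 11 = L.
Latitude square 3; −1 → 2.

LB92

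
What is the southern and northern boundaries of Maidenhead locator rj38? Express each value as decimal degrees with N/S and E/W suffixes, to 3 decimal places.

Field R=17, J=9: +17·20° lon, +9·10° lat → SW at lon 160°, lat 0°.
Square 3, 8: +3·2° lon, +8·1° lat → SW at lon 166°, lat 8°.
Cell spans 2° lon × 1° lat.
south 8.000° N, north 9.000° N.

8.000° N, 9.000° N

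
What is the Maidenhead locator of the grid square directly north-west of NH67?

Longitude square 6; −1 → 5.
Latitude square 7; +1 → 8.

NH58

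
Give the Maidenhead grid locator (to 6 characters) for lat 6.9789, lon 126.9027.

PJ36kx

Add 180° to longitude and 90° to latitude: 306.9027, 96.9789.
Field (20°×10°, letters A–R): 306.9027/20 → 15 → P, 96.9789/10 → 9 → J; chars PJ.
Square (2°×1°, digits 0–9): 6.9027/2 → 3, 6.9789/1 → 6; chars 36.
Subsquare (5′×2.5′, letters a–x): 0.9027/0.0833333 → 10 → k, 0.9789/0.0416667 → 23 → x; chars kx.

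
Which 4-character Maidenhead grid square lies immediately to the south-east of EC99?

FC08

Longitude square 9; +1 → 10, wraps to 0, carry into field.
Longitude field E = 4; +1 → 5 = F.
Latitude square 9; −1 → 8.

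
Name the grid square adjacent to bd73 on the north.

BD74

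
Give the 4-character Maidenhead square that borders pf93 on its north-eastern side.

QF04

Longitude square 9; +1 → 10, wraps to 0, carry into field.
Longitude field P = 15; +1 → 16 = Q.
Latitude square 3; +1 → 4.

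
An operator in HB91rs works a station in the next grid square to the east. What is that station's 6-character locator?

HB91ss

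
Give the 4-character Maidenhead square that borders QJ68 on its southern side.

QJ67

Latitude square 8; −1 → 7.
The longitude characters are unchanged.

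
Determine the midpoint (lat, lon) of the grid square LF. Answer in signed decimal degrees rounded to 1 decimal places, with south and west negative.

Field L=11, F=5: +11·20° lon, +5·10° lat → SW at lon 40°, lat -40°.
Cell spans 20° lon × 10° lat. Centre is SW corner plus half of each.
latitude -35.0, longitude 50.0.

-35.0, 50.0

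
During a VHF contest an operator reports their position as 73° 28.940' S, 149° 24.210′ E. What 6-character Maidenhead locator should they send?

Shift to the Maidenhead origin (180°W, 90°S): lon 329.4035, lat 16.5177.
Field: lon ⌊329.4035/20⌋ = 16 → Q; lat ⌊16.5177/10⌋ = 1 → B.
Square: lon ⌊9.4035/2⌋ = 4; lat ⌊6.5177/1⌋ = 6.
Subsquare: lon ⌊1.4035/0.0833333⌋ = 16 → q; lat ⌊0.5177/0.0416667⌋ = 12 → m.

QB46qm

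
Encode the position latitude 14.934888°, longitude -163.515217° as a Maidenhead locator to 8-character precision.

Shift to the Maidenhead origin (180°W, 90°S): lon 16.48478, lat 104.93489.
Field: 16.48478/20 → 0 → A, 104.93489/10 → 10 → K; chars AK.
Square: 16.48478/2 → 8, 4.93489/1 → 4; chars 84.
Subsquare: 0.48478/0.0833333 → 5 → f, 0.93489/0.0416667 → 22 → w; chars fw.
Extended square: 0.06812/0.00833333 → 8, 0.01822/0.00416667 → 4; chars 84.

AK84fw84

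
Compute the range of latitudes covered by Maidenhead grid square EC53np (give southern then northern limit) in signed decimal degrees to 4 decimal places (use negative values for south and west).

-66.3750, -66.3333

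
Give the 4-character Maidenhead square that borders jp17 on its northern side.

Latitude square 7; +1 → 8.
The longitude characters are unchanged.

JP18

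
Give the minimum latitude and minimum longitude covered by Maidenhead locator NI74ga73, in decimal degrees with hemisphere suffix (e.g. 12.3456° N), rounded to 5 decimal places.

5.98750° S, 94.55833° E

Field N=13, I=8: +13·20° lon, +8·10° lat → SW at lon 80°, lat -10°.
Square 7, 4: +7·2° lon, +4·1° lat → SW at lon 94°, lat -6°.
Subsquare g=6, a=0: +6·0.0833333° lon, +0·0.0416667° lat → SW at lon 94.5°, lat -6°.
Extended square 7, 3: +7·0.00833333° lon, +3·0.00416667° lat → SW at lon 94.5583°, lat -5.9875°.
latitude 5.98750° S, longitude 94.55833° E.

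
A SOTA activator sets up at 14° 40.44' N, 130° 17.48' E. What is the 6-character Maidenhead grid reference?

PK54dq

Offset from 180°W / 90°S: lon 310.2913°, lat 104.6740°.
Field: lon ⌊310.2913/20⌋ = 15 → P; lat ⌊104.6740/10⌋ = 10 → K.
Square: lon ⌊10.2913/2⌋ = 5; lat ⌊4.6740/1⌋ = 4.
Subsquare: lon ⌊0.2913/0.0833333⌋ = 3 → d; lat ⌊0.6740/0.0416667⌋ = 16 → q.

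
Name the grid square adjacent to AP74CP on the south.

AP74co

Latitude subsquare p = 15; −1 → 14 = o.
The longitude characters are unchanged.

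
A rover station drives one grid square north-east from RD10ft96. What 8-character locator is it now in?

RD10gt07

Longitude extended square 9; +1 → 10, wraps to 0, carry into subsquare.
Longitude subsquare f = 5; +1 → 6 = g.
Latitude extended square 6; +1 → 7.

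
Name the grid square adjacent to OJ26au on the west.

OJ16xu

Longitude subsquare a = 0; −1 → -1, wraps to 23 = x, carry into square.
Longitude square 2; −1 → 1.
The latitude characters are unchanged.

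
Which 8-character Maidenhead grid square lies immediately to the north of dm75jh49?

DM75ji40

Latitude extended square 9; +1 → 10, wraps to 0, carry into subsquare.
Latitude subsquare h = 7; +1 → 8 = i.
The longitude characters are unchanged.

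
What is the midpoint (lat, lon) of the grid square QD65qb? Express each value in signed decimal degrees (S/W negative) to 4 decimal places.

-54.9375, 153.3750

Field Q=16, D=3: +16·20° lon, +3·10° lat → SW at lon 140°, lat -60°.
Square 6, 5: +6·2° lon, +5·1° lat → SW at lon 152°, lat -55°.
Subsquare q=16, b=1: +16·0.0833333° lon, +1·0.0416667° lat → SW at lon 153.333°, lat -54.9583°.
Cell spans 0.0833333° lon × 0.0416667° lat. Centre is SW corner plus half of each.
latitude -54.9375, longitude 153.3750.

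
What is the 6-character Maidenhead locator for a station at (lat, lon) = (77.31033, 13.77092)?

JQ67vh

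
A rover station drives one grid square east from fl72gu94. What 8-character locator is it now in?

FL72hu04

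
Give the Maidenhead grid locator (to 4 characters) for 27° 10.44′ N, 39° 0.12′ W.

HL07

Offset from 180°W / 90°S: lon 141.00°, lat 117.17°.
Field (20°×10°, letters A–R): 141.00/20 → 7 → H, 117.17/10 → 11 → L; chars HL.
Square (2°×1°, digits 0–9): 1.00/2 → 0, 7.17/1 → 7; chars 07.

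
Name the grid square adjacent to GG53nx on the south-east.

GG53ow

Longitude subsquare n = 13; +1 → 14 = o.
Latitude subsquare x = 23; −1 → 22 = w.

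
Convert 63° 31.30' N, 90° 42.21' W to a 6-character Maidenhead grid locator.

EP43pm

Offset from 180°W / 90°S: lon 89.2965°, lat 153.5217°.
Field: lon ⌊89.2965/20⌋ = 4 → E; lat ⌊153.5217/10⌋ = 15 → P.
Square: lon ⌊9.2965/2⌋ = 4; lat ⌊3.5217/1⌋ = 3.
Subsquare: lon ⌊1.2965/0.0833333⌋ = 15 → p; lat ⌊0.5217/0.0416667⌋ = 12 → m.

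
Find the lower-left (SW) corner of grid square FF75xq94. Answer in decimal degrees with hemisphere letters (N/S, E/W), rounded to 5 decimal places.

34.31667° S, 64.00833° W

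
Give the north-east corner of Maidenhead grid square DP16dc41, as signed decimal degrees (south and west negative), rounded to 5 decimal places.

Field D=3, P=15: +3·20° lon, +15·10° lat → SW at lon -120°, lat 60°.
Square 1, 6: +1·2° lon, +6·1° lat → SW at lon -118°, lat 66°.
Subsquare d=3, c=2: +3·0.0833333° lon, +2·0.0416667° lat → SW at lon -117.75°, lat 66.0833°.
Extended square 4, 1: +4·0.00833333° lon, +1·0.00416667° lat → SW at lon -117.717°, lat 66.0875°.
Cell spans 0.00833333° lon × 0.00416667° lat. NE corner is SW corner plus one full cell.
latitude 66.09167, longitude -117.70833.

66.09167, -117.70833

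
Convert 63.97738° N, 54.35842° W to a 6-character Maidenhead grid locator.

Offset from 180°W / 90°S: lon 125.6416°, lat 153.9774°.
Field: 125.6416/20 → 6 → G, 153.9774/10 → 15 → P; chars GP.
Square: 5.6416/2 → 2, 3.9774/1 → 3; chars 23.
Subsquare: 1.6416/0.0833333 → 19 → t, 0.9774/0.0416667 → 23 → x; chars tx.

GP23tx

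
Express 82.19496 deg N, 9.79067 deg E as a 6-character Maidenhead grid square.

JR42ve

Offset from 180°W / 90°S: lon 189.7907°, lat 172.1950°.
Field: lon ⌊189.7907/20⌋ = 9 → J; lat ⌊172.1950/10⌋ = 17 → R.
Square: lon ⌊9.7907/2⌋ = 4; lat ⌊2.1950/1⌋ = 2.
Subsquare: lon ⌊1.7907/0.0833333⌋ = 21 → v; lat ⌊0.1950/0.0416667⌋ = 4 → e.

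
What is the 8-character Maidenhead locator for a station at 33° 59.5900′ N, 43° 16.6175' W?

GM83ix68

Add 180° to longitude and 90° to latitude: 136.72304, 123.99317.
Field (20°×10°, letters A–R): lon ⌊136.72304/20⌋ = 6 → G; lat ⌊123.99317/10⌋ = 12 → M.
Square (2°×1°, digits 0–9): lon ⌊16.72304/2⌋ = 8; lat ⌊3.99317/1⌋ = 3.
Subsquare (5′×2.5′, letters a–x): lon ⌊0.72304/0.0833333⌋ = 8 → i; lat ⌊0.99317/0.0416667⌋ = 23 → x.
Extended square (30″×15″, digits 0–9): lon ⌊0.05637/0.00833333⌋ = 6; lat ⌊0.03483/0.00416667⌋ = 8.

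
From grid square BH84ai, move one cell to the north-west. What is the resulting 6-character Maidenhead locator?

Longitude subsquare a = 0; −1 → -1, wraps to 23 = x, carry into square.
Longitude square 8; −1 → 7.
Latitude subsquare i = 8; +1 → 9 = j.

BH74xj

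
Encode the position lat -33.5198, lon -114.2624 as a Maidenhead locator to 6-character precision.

DF26ul

Shift to the Maidenhead origin (180°W, 90°S): lon 65.7376, lat 56.4802.
Field: 65.7376/20 → 3 → D, 56.4802/10 → 5 → F; chars DF.
Square: 5.7376/2 → 2, 6.4802/1 → 6; chars 26.
Subsquare: 1.7376/0.0833333 → 20 → u, 0.4802/0.0416667 → 11 → l; chars ul.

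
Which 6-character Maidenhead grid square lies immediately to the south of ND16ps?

ND16pr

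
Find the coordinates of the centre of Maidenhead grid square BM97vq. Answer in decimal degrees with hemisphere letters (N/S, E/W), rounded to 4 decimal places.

37.6875° N, 140.2083° W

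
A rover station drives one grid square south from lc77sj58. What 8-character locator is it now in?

Latitude extended square 8; −1 → 7.
The longitude characters are unchanged.

LC77sj57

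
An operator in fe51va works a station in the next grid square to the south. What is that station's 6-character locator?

FE50vx

Latitude subsquare a = 0; −1 → -1, wraps to 23 = x, carry into square.
Latitude square 1; −1 → 0.
The longitude characters are unchanged.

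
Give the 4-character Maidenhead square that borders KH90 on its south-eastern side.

LG09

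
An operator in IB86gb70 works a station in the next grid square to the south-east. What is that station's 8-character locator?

IB86ga89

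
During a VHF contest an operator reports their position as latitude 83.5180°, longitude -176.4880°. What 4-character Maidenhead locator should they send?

AR13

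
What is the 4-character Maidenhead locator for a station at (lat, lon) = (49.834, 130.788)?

Add 180° to longitude and 90° to latitude: 310.79, 139.83.
Field: 310.79/20 → 15 → P, 139.83/10 → 13 → N; chars PN.
Square: 10.79/2 → 5, 9.83/1 → 9; chars 59.

PN59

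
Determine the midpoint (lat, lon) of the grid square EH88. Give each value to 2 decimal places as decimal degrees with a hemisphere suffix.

Field E=4, H=7: +4·20° lon, +7·10° lat → SW at lon -100°, lat -20°.
Square 8, 8: +8·2° lon, +8·1° lat → SW at lon -84°, lat -12°.
Cell spans 2° lon × 1° lat. Centre is SW corner plus half of each.
latitude 11.50° S, longitude 83.00° W.

11.50° S, 83.00° W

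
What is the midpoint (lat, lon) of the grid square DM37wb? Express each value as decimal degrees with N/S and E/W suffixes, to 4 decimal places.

37.0625° N, 112.1250° W

Field D=3, M=12: +3·20° lon, +12·10° lat → SW at lon -120°, lat 30°.
Square 3, 7: +3·2° lon, +7·1° lat → SW at lon -114°, lat 37°.
Subsquare w=22, b=1: +22·0.0833333° lon, +1·0.0416667° lat → SW at lon -112.167°, lat 37.0417°.
Cell spans 0.0833333° lon × 0.0416667° lat. Centre is SW corner plus half of each.
latitude 37.0625° N, longitude 112.1250° W.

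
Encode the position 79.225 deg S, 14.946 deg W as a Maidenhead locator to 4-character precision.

IB20

Shift to the Maidenhead origin (180°W, 90°S): lon 165.05, lat 10.78.
Field: 165.05/20 → 8 → I, 10.78/10 → 1 → B; chars IB.
Square: 5.05/2 → 2, 0.78/1 → 0; chars 20.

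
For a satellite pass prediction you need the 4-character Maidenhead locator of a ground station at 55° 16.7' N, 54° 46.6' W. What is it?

Shift to the Maidenhead origin (180°W, 90°S): lon 125.22, lat 145.28.
Field (20°×10°, letters A–R): lon ⌊125.22/20⌋ = 6 → G; lat ⌊145.28/10⌋ = 14 → O.
Square (2°×1°, digits 0–9): lon ⌊5.22/2⌋ = 2; lat ⌊5.28/1⌋ = 5.

GO25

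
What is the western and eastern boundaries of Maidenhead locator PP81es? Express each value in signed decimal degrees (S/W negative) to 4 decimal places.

Field P=15, P=15: +15·20° lon, +15·10° lat → SW at lon 120°, lat 60°.
Square 8, 1: +8·2° lon, +1·1° lat → SW at lon 136°, lat 61°.
Subsquare e=4, s=18: +4·0.0833333° lon, +18·0.0416667° lat → SW at lon 136.333°, lat 61.75°.
Cell spans 0.0833333° lon × 0.0416667° lat.
west 136.3333, east 136.4167.

136.3333, 136.4167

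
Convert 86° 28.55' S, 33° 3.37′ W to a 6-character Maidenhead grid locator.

HA33lm

Shift to the Maidenhead origin (180°W, 90°S): lon 146.9438, lat 3.5242.
Field: 146.9438/20 → 7 → H, 3.5242/10 → 0 → A; chars HA.
Square: 6.9438/2 → 3, 3.5242/1 → 3; chars 33.
Subsquare: 0.9438/0.0833333 → 11 → l, 0.5242/0.0416667 → 12 → m; chars lm.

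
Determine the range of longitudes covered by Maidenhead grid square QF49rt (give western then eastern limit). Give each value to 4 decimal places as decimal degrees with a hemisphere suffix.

149.4167° E, 149.5000° E

Field Q=16, F=5: +16·20° lon, +5·10° lat → SW at lon 140°, lat -40°.
Square 4, 9: +4·2° lon, +9·1° lat → SW at lon 148°, lat -31°.
Subsquare r=17, t=19: +17·0.0833333° lon, +19·0.0416667° lat → SW at lon 149.417°, lat -30.2083°.
Cell spans 0.0833333° lon × 0.0416667° lat.
west 149.4167° E, east 149.5000° E.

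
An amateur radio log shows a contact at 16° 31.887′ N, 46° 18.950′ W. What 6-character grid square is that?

Offset from 180°W / 90°S: lon 133.6842°, lat 106.5315°.
Field: 133.6842/20 → 6 → G, 106.5315/10 → 10 → K; chars GK.
Square: 13.6842/2 → 6, 6.5315/1 → 6; chars 66.
Subsquare: 1.6842/0.0833333 → 20 → u, 0.5315/0.0416667 → 12 → m; chars um.

GK66um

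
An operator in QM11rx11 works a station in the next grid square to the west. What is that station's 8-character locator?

QM11rx01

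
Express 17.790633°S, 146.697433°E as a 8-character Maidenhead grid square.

QH32if30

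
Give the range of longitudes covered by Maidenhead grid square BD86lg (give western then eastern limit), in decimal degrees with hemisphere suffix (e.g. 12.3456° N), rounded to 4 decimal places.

143.0833° W, 143.0000° W

Field B=1, D=3: +1·20° lon, +3·10° lat → SW at lon -160°, lat -60°.
Square 8, 6: +8·2° lon, +6·1° lat → SW at lon -144°, lat -54°.
Subsquare l=11, g=6: +11·0.0833333° lon, +6·0.0416667° lat → SW at lon -143.083°, lat -53.75°.
Cell spans 0.0833333° lon × 0.0416667° lat.
west 143.0833° W, east 143.0000° W.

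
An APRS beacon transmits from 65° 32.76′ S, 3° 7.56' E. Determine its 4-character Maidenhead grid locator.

JC14

Shift to the Maidenhead origin (180°W, 90°S): lon 183.13, lat 24.45.
Field: 183.13/20 → 9 → J, 24.45/10 → 2 → C; chars JC.
Square: 3.13/2 → 1, 4.45/1 → 4; chars 14.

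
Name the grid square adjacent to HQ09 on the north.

HR00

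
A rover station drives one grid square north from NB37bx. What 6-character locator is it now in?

Latitude subsquare x = 23; +1 → 24, wraps to 0 = a, carry into square.
Latitude square 7; +1 → 8.
The longitude characters are unchanged.

NB38ba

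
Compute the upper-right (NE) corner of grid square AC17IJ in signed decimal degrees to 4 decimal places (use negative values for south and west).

-62.5833, -177.2500

Field A=0, C=2: +0·20° lon, +2·10° lat → SW at lon -180°, lat -70°.
Square 1, 7: +1·2° lon, +7·1° lat → SW at lon -178°, lat -63°.
Subsquare i=8, j=9: +8·0.0833333° lon, +9·0.0416667° lat → SW at lon -177.333°, lat -62.625°.
Cell spans 0.0833333° lon × 0.0416667° lat. NE corner is SW corner plus one full cell.
latitude -62.5833, longitude -177.2500.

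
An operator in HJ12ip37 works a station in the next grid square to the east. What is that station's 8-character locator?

Longitude extended square 3; +1 → 4.
The latitude characters are unchanged.

HJ12ip47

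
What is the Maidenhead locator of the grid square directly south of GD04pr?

GD04pq

Latitude subsquare r = 17; −1 → 16 = q.
The longitude characters are unchanged.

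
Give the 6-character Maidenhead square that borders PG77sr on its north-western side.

PG77rs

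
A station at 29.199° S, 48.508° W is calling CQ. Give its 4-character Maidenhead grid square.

GG50

Shift to the Maidenhead origin (180°W, 90°S): lon 131.49, lat 60.80.
Field: lon ⌊131.49/20⌋ = 6 → G; lat ⌊60.80/10⌋ = 6 → G.
Square: lon ⌊11.49/2⌋ = 5; lat ⌊0.80/1⌋ = 0.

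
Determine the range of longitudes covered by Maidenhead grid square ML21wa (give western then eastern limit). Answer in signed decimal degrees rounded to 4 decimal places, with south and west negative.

Field M=12, L=11: +12·20° lon, +11·10° lat → SW at lon 60°, lat 20°.
Square 2, 1: +2·2° lon, +1·1° lat → SW at lon 64°, lat 21°.
Subsquare w=22, a=0: +22·0.0833333° lon, +0·0.0416667° lat → SW at lon 65.8333°, lat 21°.
Cell spans 0.0833333° lon × 0.0416667° lat.
west 65.8333, east 65.9167.

65.8333, 65.9167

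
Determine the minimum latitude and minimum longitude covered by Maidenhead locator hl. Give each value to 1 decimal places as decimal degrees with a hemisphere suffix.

Field H=7, L=11: +7·20° lon, +11·10° lat → SW at lon -40°, lat 20°.
latitude 20.0° N, longitude 40.0° W.

20.0° N, 40.0° W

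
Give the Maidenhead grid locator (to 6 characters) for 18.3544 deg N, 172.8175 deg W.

AK38oi

Add 180° to longitude and 90° to latitude: 7.1825, 108.3544.
Field: lon ⌊7.1825/20⌋ = 0 → A; lat ⌊108.3544/10⌋ = 10 → K.
Square: lon ⌊7.1825/2⌋ = 3; lat ⌊8.3544/1⌋ = 8.
Subsquare: lon ⌊1.1825/0.0833333⌋ = 14 → o; lat ⌊0.3544/0.0416667⌋ = 8 → i.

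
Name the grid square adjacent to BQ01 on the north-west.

AQ92

Longitude square 0; −1 → -1, wraps to 9, carry into field.
Longitude field B = 1; −1 → 0 = A.
Latitude square 1; +1 → 2.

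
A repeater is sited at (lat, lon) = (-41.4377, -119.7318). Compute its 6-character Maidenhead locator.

Shift to the Maidenhead origin (180°W, 90°S): lon 60.2682, lat 48.5623.
Field: 60.2682/20 → 3 → D, 48.5623/10 → 4 → E; chars DE.
Square: 0.2682/2 → 0, 8.5623/1 → 8; chars 08.
Subsquare: 0.2682/0.0833333 → 3 → d, 0.5623/0.0416667 → 13 → n; chars dn.

DE08dn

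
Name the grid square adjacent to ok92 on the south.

Latitude square 2; −1 → 1.
The longitude characters are unchanged.

OK91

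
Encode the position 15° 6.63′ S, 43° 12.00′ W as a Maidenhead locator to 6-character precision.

Add 180° to longitude and 90° to latitude: 136.8000, 74.8895.
Field (20°×10°, letters A–R): lon ⌊136.8000/20⌋ = 6 → G; lat ⌊74.8895/10⌋ = 7 → H.
Square (2°×1°, digits 0–9): lon ⌊16.8000/2⌋ = 8; lat ⌊4.8895/1⌋ = 4.
Subsquare (5′×2.5′, letters a–x): lon ⌊0.8000/0.0833333⌋ = 9 → j; lat ⌊0.8895/0.0416667⌋ = 21 → v.

GH84jv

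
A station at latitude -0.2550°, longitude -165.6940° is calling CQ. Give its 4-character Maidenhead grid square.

Add 180° to longitude and 90° to latitude: 14.31, 89.75.
Field: 14.31/20 → 0 → A, 89.75/10 → 8 → I; chars AI.
Square: 14.31/2 → 7, 9.75/1 → 9; chars 79.

AI79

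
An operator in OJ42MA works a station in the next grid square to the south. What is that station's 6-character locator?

OJ41mx

Latitude subsquare a = 0; −1 → -1, wraps to 23 = x, carry into square.
Latitude square 2; −1 → 1.
The longitude characters are unchanged.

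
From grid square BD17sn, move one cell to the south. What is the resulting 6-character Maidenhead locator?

BD17sm

Latitude subsquare n = 13; −1 → 12 = m.
The longitude characters are unchanged.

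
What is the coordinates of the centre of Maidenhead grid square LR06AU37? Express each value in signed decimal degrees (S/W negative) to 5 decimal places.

Field L=11, R=17: +11·20° lon, +17·10° lat → SW at lon 40°, lat 80°.
Square 0, 6: +0·2° lon, +6·1° lat → SW at lon 40°, lat 86°.
Subsquare a=0, u=20: +0·0.0833333° lon, +20·0.0416667° lat → SW at lon 40°, lat 86.8333°.
Extended square 3, 7: +3·0.00833333° lon, +7·0.00416667° lat → SW at lon 40.025°, lat 86.8625°.
Cell spans 0.00833333° lon × 0.00416667° lat. Centre is SW corner plus half of each.
latitude 86.86458, longitude 40.02917.

86.86458, 40.02917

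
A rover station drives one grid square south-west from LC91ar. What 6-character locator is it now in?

Longitude subsquare a = 0; −1 → -1, wraps to 23 = x, carry into square.
Longitude square 9; −1 → 8.
Latitude subsquare r = 17; −1 → 16 = q.

LC81xq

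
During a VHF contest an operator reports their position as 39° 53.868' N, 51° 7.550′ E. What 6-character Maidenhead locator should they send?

Offset from 180°W / 90°S: lon 231.1258°, lat 129.8978°.
Field: lon ⌊231.1258/20⌋ = 11 → L; lat ⌊129.8978/10⌋ = 12 → M.
Square: lon ⌊11.1258/2⌋ = 5; lat ⌊9.8978/1⌋ = 9.
Subsquare: lon ⌊1.1258/0.0833333⌋ = 13 → n; lat ⌊0.8978/0.0416667⌋ = 21 → v.

LM59nv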